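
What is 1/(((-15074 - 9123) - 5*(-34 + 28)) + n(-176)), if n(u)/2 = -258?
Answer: -1/24683 ≈ -4.0514e-5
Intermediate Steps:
n(u) = -516 (n(u) = 2*(-258) = -516)
1/(((-15074 - 9123) - 5*(-34 + 28)) + n(-176)) = 1/(((-15074 - 9123) - 5*(-34 + 28)) - 516) = 1/((-24197 - 5*(-6)) - 516) = 1/((-24197 + 30) - 516) = 1/(-24167 - 516) = 1/(-24683) = -1/24683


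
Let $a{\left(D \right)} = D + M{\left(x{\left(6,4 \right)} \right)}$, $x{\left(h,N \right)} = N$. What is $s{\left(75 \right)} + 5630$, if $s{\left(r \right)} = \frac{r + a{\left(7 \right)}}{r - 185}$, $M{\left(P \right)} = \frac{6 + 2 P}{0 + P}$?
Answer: $\frac{1238429}{220} \approx 5629.2$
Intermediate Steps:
$M{\left(P \right)} = \frac{6 + 2 P}{P}$
$a{\left(D \right)} = \frac{7}{2} + D$ ($a{\left(D \right)} = D + \left(2 + \frac{6}{4}\right) = D + \left(2 + 6 \cdot \frac{1}{4}\right) = D + \left(2 + \frac{3}{2}\right) = D + \frac{7}{2} = \frac{7}{2} + D$)
$s{\left(r \right)} = \frac{\frac{21}{2} + r}{-185 + r}$ ($s{\left(r \right)} = \frac{r + \left(\frac{7}{2} + 7\right)}{r - 185} = \frac{r + \frac{21}{2}}{-185 + r} = \frac{\frac{21}{2} + r}{-185 + r}$)
$s{\left(75 \right)} + 5630 = \frac{\frac{21}{2} + 75}{-185 + 75} + 5630 = \frac{1}{-110} \cdot \frac{171}{2} + 5630 = \left(- \frac{1}{110}\right) \frac{171}{2} + 5630 = - \frac{171}{220} + 5630 = \frac{1238429}{220}$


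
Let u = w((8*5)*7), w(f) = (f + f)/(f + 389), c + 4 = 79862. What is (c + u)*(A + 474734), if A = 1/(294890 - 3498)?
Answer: 3695277558652726349/97470624 ≈ 3.7912e+10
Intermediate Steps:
c = 79858 (c = -4 + 79862 = 79858)
A = 1/291392 ≈ 3.4318e-6
w(f) = 2*f/(389 + f) (w(f) = (2*f)/(389 + f) = 2*f/(389 + f))
u = 560/669 (u = 2*((8*5)*7)/(389 + (8*5)*7) = 2*(40*7)/(389 + 40*7) = 2*280/(389 + 280) = 2*280/669 = 2*280*(1/669) = 560/669 ≈ 0.83707)
(c + u)*(A + 474734) = (79858 + 560/669)*(1/291392 + 474734) = (53425562/669)*(138333689729/291392) = 3695277558652726349/97470624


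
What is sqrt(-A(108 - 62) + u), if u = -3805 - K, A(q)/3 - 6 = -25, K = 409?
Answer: I*sqrt(4157) ≈ 64.475*I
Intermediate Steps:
A(q) = -57 (A(q) = 18 + 3*(-25) = 18 - 75 = -57)
u = -4214 (u = -3805 - 1*409 = -3805 - 409 = -4214)
sqrt(-A(108 - 62) + u) = sqrt(-1*(-57) - 4214) = sqrt(57 - 4214) = sqrt(-4157) = I*sqrt(4157)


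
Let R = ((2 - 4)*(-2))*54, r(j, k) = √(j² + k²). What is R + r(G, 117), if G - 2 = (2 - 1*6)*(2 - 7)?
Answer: 216 + √14173 ≈ 335.05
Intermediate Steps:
G = 22 (G = 2 + (2 - 1*6)*(2 - 7) = 2 + (2 - 6)*(-5) = 2 - 4*(-5) = 2 + 20 = 22)
R = 216 (R = -2*(-2)*54 = 4*54 = 216)
R + r(G, 117) = 216 + √(22² + 117²) = 216 + √(484 + 13689) = 216 + √14173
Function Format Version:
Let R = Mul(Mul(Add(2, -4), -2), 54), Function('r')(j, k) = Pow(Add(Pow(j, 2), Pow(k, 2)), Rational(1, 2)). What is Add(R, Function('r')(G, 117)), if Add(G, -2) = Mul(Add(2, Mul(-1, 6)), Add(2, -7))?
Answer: Add(216, Pow(14173, Rational(1, 2))) ≈ 335.05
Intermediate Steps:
G = 22 (G = Add(2, Mul(Add(2, Mul(-1, 6)), Add(2, -7))) = Add(2, Mul(Add(2, -6), -5)) = Add(2, Mul(-4, -5)) = Add(2, 20) = 22)
R = 216 (R = Mul(Mul(-2, -2), 54) = Mul(4, 54) = 216)
Add(R, Function('r')(G, 117)) = Add(216, Pow(Add(Pow(22, 2), Pow(117, 2)), Rational(1, 2))) = Add(216, Pow(Add(484, 13689), Rational(1, 2))) = Add(216, Pow(14173, Rational(1, 2)))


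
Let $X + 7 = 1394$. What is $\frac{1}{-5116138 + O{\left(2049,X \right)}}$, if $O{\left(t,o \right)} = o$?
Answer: $- \frac{1}{5114751} \approx -1.9551 \cdot 10^{-7}$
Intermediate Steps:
$X = 1387$ ($X = -7 + 1394 = 1387$)
$\frac{1}{-5116138 + O{\left(2049,X \right)}} = \frac{1}{-5116138 + 1387} = \frac{1}{-5114751} = - \frac{1}{5114751}$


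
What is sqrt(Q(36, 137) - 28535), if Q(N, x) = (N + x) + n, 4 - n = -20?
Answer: I*sqrt(28338) ≈ 168.34*I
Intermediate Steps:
n = 24 (n = 4 - 1*(-20) = 4 + 20 = 24)
Q(N, x) = 24 + N + x (Q(N, x) = (N + x) + 24 = 24 + N + x)
sqrt(Q(36, 137) - 28535) = sqrt((24 + 36 + 137) - 28535) = sqrt(197 - 28535) = sqrt(-28338) = I*sqrt(28338)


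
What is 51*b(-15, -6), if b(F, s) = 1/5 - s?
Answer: 1581/5 ≈ 316.20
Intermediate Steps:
b(F, s) = ⅕ - s
51*b(-15, -6) = 51*(⅕ - 1*(-6)) = 51*(⅕ + 6) = 51*(31/5) = 1581/5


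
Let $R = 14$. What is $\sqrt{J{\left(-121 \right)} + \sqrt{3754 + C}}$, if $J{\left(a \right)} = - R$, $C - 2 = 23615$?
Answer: $\sqrt{-14 + \sqrt{27371}} \approx 12.306$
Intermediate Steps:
$C = 23617$ ($C = 2 + 23615 = 23617$)
$J{\left(a \right)} = -14$ ($J{\left(a \right)} = \left(-1\right) 14 = -14$)
$\sqrt{J{\left(-121 \right)} + \sqrt{3754 + C}} = \sqrt{-14 + \sqrt{3754 + 23617}} = \sqrt{-14 + \sqrt{27371}}$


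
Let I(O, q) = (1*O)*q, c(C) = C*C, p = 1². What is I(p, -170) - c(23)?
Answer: -699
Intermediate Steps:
p = 1
c(C) = C²
I(O, q) = O*q
I(p, -170) - c(23) = 1*(-170) - 1*23² = -170 - 1*529 = -170 - 529 = -699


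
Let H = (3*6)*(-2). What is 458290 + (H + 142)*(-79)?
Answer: 449916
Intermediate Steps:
H = -36 (H = 18*(-2) = -36)
458290 + (H + 142)*(-79) = 458290 + (-36 + 142)*(-79) = 458290 + 106*(-79) = 458290 - 8374 = 449916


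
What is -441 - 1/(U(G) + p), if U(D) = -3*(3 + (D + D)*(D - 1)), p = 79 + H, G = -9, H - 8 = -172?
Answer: -279593/634 ≈ -441.00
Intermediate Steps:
H = -164 (H = 8 - 172 = -164)
p = -85 (p = 79 - 164 = -85)
U(D) = -9 - 6*D*(-1 + D) (U(D) = -3*(3 + (2*D)*(-1 + D)) = -3*(3 + 2*D*(-1 + D)) = -9 - 6*D*(-1 + D))
-441 - 1/(U(G) + p) = -441 - 1/((-9 - 6*(-9)² + 6*(-9)) - 85) = -441 - 1/((-9 - 6*81 - 54) - 85) = -441 - 1/((-9 - 486 - 54) - 85) = -441 - 1/(-549 - 85) = -441 - 1/(-634) = -441 - 1*(-1/634) = -441 + 1/634 = -279593/634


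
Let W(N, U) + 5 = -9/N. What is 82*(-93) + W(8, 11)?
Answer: -61057/8 ≈ -7632.1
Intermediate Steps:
W(N, U) = -5 - 9/N
82*(-93) + W(8, 11) = 82*(-93) + (-5 - 9/8) = -7626 + (-5 - 9*1/8) = -7626 + (-5 - 9/8) = -7626 - 49/8 = -61057/8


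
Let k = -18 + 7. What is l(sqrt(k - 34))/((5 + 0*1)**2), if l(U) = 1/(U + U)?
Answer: -I*sqrt(5)/750 ≈ -0.0029814*I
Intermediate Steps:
k = -11
l(U) = 1/(2*U)
l(sqrt(k - 34))/((5 + 0*1)**2) = (1/(2*(sqrt(-11 - 34))))/((5 + 0*1)**2) = (1/(2*(sqrt(-45))))/((5 + 0)**2) = (1/(2*((3*I*sqrt(5)))))/(5**2) = ((-I*sqrt(5)/15)/2)/25 = -I*sqrt(5)/30*(1/25) = -I*sqrt(5)/750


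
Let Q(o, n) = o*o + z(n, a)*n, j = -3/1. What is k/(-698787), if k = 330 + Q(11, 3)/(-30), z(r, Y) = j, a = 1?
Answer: -4894/10481805 ≈ -0.00046690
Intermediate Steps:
j = -3 (j = -3*1 = -3)
z(r, Y) = -3
Q(o, n) = o² - 3*n (Q(o, n) = o*o - 3*n = o² - 3*n)
k = 4894/15 (k = 330 + (11² - 3*3)/(-30) = 330 + (121 - 9)*(-1/30) = 330 + 112*(-1/30) = 330 - 56/15 = 4894/15 ≈ 326.27)
k/(-698787) = (4894/15)/(-698787) = (4894/15)*(-1/698787) = -4894/10481805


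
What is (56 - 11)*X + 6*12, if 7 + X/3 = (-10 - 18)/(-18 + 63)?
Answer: -957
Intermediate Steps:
X = -343/15 (X = -21 + 3*((-10 - 18)/(-18 + 63)) = -21 + 3*(-28/45) = -21 - 28/15 = -343/15 ≈ -22.867)
(56 - 11)*X + 6*12 = (56 - 11)*(-343/15) + 6*12 = 45*(-343/15) + 72 = -1029 + 72 = -957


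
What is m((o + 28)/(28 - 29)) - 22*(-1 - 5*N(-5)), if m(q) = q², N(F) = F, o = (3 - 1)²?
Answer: 496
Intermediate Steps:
o = 4 (o = 2² = 4)
m((o + 28)/(28 - 29)) - 22*(-1 - 5*N(-5)) = ((4 + 28)/(28 - 29))² - 22*(-1 - 5*(-5)) = (32/(-1))² - 22*(-1 + 25) = (32*(-1))² - 22*24 = (-32)² - 1*528 = 1024 - 528 = 496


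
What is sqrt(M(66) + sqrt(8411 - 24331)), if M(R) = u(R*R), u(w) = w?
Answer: 2*sqrt(1089 + I*sqrt(995)) ≈ 66.007 + 0.95577*I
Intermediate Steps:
M(R) = R**2 (M(R) = R*R = R**2)
sqrt(M(66) + sqrt(8411 - 24331)) = sqrt(66**2 + sqrt(8411 - 24331)) = sqrt(4356 + sqrt(-15920)) = sqrt(4356 + 4*I*sqrt(995))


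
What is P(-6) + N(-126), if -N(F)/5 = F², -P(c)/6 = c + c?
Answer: -79308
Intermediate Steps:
P(c) = -12*c (P(c) = -6*(c + c) = -12*c)
N(F) = -5*F²
P(-6) + N(-126) = -12*(-6) - 5*(-126)² = 72 - 5*15876 = 72 - 79380 = -79308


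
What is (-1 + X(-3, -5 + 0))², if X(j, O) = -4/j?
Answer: ⅑ ≈ 0.11111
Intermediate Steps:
(-1 + X(-3, -5 + 0))² = (-1 - 4/(-3))² = (-1 - 4*(-⅓))² = (-1 + 4/3)² = (⅓)² = ⅑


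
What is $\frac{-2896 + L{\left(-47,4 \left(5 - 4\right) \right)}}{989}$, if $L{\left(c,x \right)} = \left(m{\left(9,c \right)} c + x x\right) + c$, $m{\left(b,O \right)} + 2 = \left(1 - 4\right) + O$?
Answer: $- \frac{21}{43} \approx -0.48837$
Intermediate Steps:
$m{\left(b,O \right)} = -5 + O$ ($m{\left(b,O \right)} = -2 + \left(\left(1 - 4\right) + O\right) = -2 + \left(-3 + O\right) = -5 + O$)
$L{\left(c,x \right)} = c + x^{2} + c \left(-5 + c\right)$ ($L{\left(c,x \right)} = \left(\left(-5 + c\right) c + x x\right) + c = \left(c \left(-5 + c\right) + x^{2}\right) + c = \left(x^{2} + c \left(-5 + c\right)\right) + c = c + x^{2} + c \left(-5 + c\right)$)
$\frac{-2896 + L{\left(-47,4 \left(5 - 4\right) \right)}}{989} = \frac{-2896 - \left(47 - 16 \left(5 - 4\right)^{2} + 47 \left(-5 - 47\right)\right)}{989} = \left(-2896 - \left(-2397 - 16\right)\right) \frac{1}{989} = \left(-2896 + \left(-47 + 4^{2} + 2444\right)\right) \frac{1}{989} = \left(-2896 + \left(-47 + 16 + 2444\right)\right) \frac{1}{989} = \left(-2896 + 2413\right) \frac{1}{989} = \left(-483\right) \frac{1}{989} = - \frac{21}{43}$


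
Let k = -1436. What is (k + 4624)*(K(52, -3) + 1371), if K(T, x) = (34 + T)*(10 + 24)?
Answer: 13692460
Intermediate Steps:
K(T, x) = 1156 + 34*T (K(T, x) = (34 + T)*34 = 1156 + 34*T)
(k + 4624)*(K(52, -3) + 1371) = (-1436 + 4624)*((1156 + 34*52) + 1371) = 3188*((1156 + 1768) + 1371) = 3188*(2924 + 1371) = 3188*4295 = 13692460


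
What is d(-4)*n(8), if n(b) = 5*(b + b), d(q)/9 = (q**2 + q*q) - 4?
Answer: 20160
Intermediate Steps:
d(q) = -36 + 18*q**2 (d(q) = 9*((q**2 + q*q) - 4) = 9*((q**2 + q**2) - 4) = 9*(2*q**2 - 4) = 9*(-4 + 2*q**2) = -36 + 18*q**2)
n(b) = 10*b (n(b) = 5*(2*b) = 10*b)
d(-4)*n(8) = (-36 + 18*(-4)**2)*(10*8) = (-36 + 18*16)*80 = (-36 + 288)*80 = 252*80 = 20160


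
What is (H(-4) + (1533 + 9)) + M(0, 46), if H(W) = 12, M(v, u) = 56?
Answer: 1610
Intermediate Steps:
(H(-4) + (1533 + 9)) + M(0, 46) = (12 + (1533 + 9)) + 56 = (12 + 1542) + 56 = 1554 + 56 = 1610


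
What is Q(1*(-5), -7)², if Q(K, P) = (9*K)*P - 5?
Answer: 96100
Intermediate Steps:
Q(K, P) = -5 + 9*K*P (Q(K, P) = 9*K*P - 5 = -5 + 9*K*P)
Q(1*(-5), -7)² = (-5 + 9*(1*(-5))*(-7))² = (-5 + 9*(-5)*(-7))² = (-5 + 315)² = 310² = 96100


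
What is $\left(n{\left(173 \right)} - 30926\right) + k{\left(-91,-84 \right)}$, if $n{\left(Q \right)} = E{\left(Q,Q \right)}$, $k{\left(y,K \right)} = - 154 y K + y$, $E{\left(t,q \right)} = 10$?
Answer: $-1208183$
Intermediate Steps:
$k{\left(y,K \right)} = y - 154 K y$ ($k{\left(y,K \right)} = - 154 K y + y = y - 154 K y$)
$n{\left(Q \right)} = 10$
$\left(n{\left(173 \right)} - 30926\right) + k{\left(-91,-84 \right)} = \left(10 - 30926\right) - 91 \left(1 - -12936\right) = -30916 - 91 \left(1 + 12936\right) = -30916 - 1177267 = -1208183$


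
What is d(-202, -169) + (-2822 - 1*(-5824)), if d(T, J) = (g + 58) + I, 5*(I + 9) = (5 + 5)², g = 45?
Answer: 3116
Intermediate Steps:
I = 11 (I = -9 + (5 + 5)²/5 = -9 + (⅕)*10² = -9 + (⅕)*100 = -9 + 20 = 11)
d(T, J) = 114 (d(T, J) = (45 + 58) + 11 = 103 + 11 = 114)
d(-202, -169) + (-2822 - 1*(-5824)) = 114 + (-2822 - 1*(-5824)) = 114 + (-2822 + 5824) = 114 + 3002 = 3116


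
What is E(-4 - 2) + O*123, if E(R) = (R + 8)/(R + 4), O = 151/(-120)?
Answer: -6231/40 ≈ -155.77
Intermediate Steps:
O = -151/120 (O = 151*(-1/120) = -151/120 ≈ -1.2583)
E(R) = (8 + R)/(4 + R)
E(-4 - 2) + O*123 = (8 + (-4 - 2))/(4 + (-4 - 2)) - 151/120*123 = (8 - 6)/(4 - 6) - 6191/40 = 2/(-2) - 6191/40 = -1/2*2 - 6191/40 = -1 - 6191/40 = -6231/40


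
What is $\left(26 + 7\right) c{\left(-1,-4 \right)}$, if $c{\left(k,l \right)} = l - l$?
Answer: $0$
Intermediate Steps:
$c{\left(k,l \right)} = 0$
$\left(26 + 7\right) c{\left(-1,-4 \right)} = \left(26 + 7\right) 0 = 33 \cdot 0 = 0$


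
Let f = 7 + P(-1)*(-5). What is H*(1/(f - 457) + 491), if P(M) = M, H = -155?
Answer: -6773314/89 ≈ -76105.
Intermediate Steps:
f = 12 (f = 7 - 1*(-5) = 7 + 5 = 12)
H*(1/(f - 457) + 491) = -155*(1/(12 - 457) + 491) = -155*(1/(-445) + 491) = -155*(-1/445 + 491) = -155*218494/445 = -6773314/89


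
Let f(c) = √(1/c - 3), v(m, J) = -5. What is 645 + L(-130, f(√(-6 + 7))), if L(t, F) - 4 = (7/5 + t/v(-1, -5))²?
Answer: 34994/25 ≈ 1399.8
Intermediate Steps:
f(c) = √(-3 + 1/c)
L(t, F) = 4 + (7/5 - t/5)² (L(t, F) = 4 + (7/5 + t/(-5))² = 4 + (7*(⅕) + t*(-⅕))² = 4 + (7/5 - t/5)²)
645 + L(-130, f(√(-6 + 7))) = 645 + (4 + (-7 - 130)²/25) = 645 + (4 + (1/25)*(-137)²) = 645 + (4 + (1/25)*18769) = 645 + (4 + 18769/25) = 645 + 18869/25 = 34994/25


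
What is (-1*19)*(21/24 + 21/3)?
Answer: -1197/8 ≈ -149.63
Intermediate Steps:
(-1*19)*(21/24 + 21/3) = -19*(21*(1/24) + 21*(1/3)) = -19*(7/8 + 7) = -19*63/8 = -1197/8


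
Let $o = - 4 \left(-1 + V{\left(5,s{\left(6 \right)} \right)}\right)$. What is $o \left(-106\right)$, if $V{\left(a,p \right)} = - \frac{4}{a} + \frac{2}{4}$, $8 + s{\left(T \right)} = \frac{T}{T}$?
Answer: $- \frac{2756}{5} \approx -551.2$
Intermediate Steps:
$s{\left(T \right)} = -7$ ($s{\left(T \right)} = -8 + \frac{T}{T} = -8 + 1 = -7$)
$V{\left(a,p \right)} = \frac{1}{2} - \frac{4}{a}$ ($V{\left(a,p \right)} = - \frac{4}{a} + 2 \cdot \frac{1}{4} = - \frac{4}{a} + \frac{1}{2} = \frac{1}{2} - \frac{4}{a}$)
$o = \frac{26}{5}$ ($o = - 4 \left(-1 + \frac{-8 + 5}{2 \cdot 5}\right) = - 4 \left(-1 + \frac{1}{2} \cdot \frac{1}{5} \left(-3\right)\right) = - 4 \left(-1 - \frac{3}{10}\right) = \left(-4\right) \left(- \frac{13}{10}\right) = \frac{26}{5} \approx 5.2$)
$o \left(-106\right) = \frac{26}{5} \left(-106\right) = - \frac{2756}{5}$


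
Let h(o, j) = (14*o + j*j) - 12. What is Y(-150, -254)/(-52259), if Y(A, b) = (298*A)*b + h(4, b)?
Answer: -11418360/52259 ≈ -218.50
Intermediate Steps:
h(o, j) = -12 + j² + 14*o (h(o, j) = (14*o + j²) - 12 = (j² + 14*o) - 12 = -12 + j² + 14*o)
Y(A, b) = 44 + b² + 298*A*b (Y(A, b) = (298*A)*b + (-12 + b² + 14*4) = 298*A*b + (-12 + b² + 56) = 298*A*b + (44 + b²) = 44 + b² + 298*A*b)
Y(-150, -254)/(-52259) = (44 + (-254)² + 298*(-150)*(-254))/(-52259) = (44 + 64516 + 11353800)*(-1/52259) = 11418360*(-1/52259) = -11418360/52259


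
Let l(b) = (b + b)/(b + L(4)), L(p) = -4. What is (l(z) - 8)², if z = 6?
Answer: 4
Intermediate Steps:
l(b) = 2*b/(-4 + b) (l(b) = (b + b)/(b - 4) = (2*b)/(-4 + b) = 2*b/(-4 + b))
(l(z) - 8)² = (2*6/(-4 + 6) - 8)² = (2*6/2 - 8)² = (2*6*(½) - 8)² = (6 - 8)² = (-2)² = 4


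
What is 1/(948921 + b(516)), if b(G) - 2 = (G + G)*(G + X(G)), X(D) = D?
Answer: 1/2013947 ≈ 4.9654e-7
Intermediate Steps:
b(G) = 2 + 4*G² (b(G) = 2 + (G + G)*(G + G) = 2 + (2*G)*(2*G) = 2 + 4*G²)
1/(948921 + b(516)) = 1/(948921 + (2 + 4*516²)) = 1/(948921 + (2 + 4*266256)) = 1/(948921 + (2 + 1065024)) = 1/(948921 + 1065026) = 1/2013947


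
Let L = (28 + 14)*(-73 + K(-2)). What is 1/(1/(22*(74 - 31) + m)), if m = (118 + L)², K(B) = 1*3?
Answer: 7964630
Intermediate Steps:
K(B) = 3
L = -2940 (L = (28 + 14)*(-73 + 3) = 42*(-70) = -2940)
m = 7963684 (m = (118 - 2940)² = (-2822)² = 7963684)
1/(1/(22*(74 - 31) + m)) = 1/(1/(22*(74 - 31) + 7963684)) = 1/(1/(22*43 + 7963684)) = 1/(1/(946 + 7963684)) = 1/(1/7964630) = 7964630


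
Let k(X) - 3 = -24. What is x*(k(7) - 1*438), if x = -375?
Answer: 172125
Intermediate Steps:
k(X) = -21 (k(X) = 3 - 24 = -21)
x*(k(7) - 1*438) = -375*(-21 - 1*438) = -375*(-21 - 438) = -375*(-459) = 172125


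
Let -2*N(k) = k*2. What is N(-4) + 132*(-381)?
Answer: -50288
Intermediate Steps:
N(k) = -k (N(k) = -k*2/2 = -k)
N(-4) + 132*(-381) = -1*(-4) + 132*(-381) = 4 - 50292 = -50288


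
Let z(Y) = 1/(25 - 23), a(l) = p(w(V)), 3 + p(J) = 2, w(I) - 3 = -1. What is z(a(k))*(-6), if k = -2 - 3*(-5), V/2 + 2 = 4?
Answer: -3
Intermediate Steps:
V = 4 (V = -4 + 2*4 = -4 + 8 = 4)
w(I) = 2 (w(I) = 3 - 1 = 2)
p(J) = -1 (p(J) = -3 + 2 = -1)
k = 13 (k = -2 + 15 = 13)
a(l) = -1
z(Y) = ½ (z(Y) = 1/2 = ½)
z(a(k))*(-6) = (½)*(-6) = -3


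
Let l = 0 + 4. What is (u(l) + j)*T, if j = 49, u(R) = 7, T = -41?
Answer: -2296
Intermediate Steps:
l = 4
(u(l) + j)*T = (7 + 49)*(-41) = 56*(-41) = -2296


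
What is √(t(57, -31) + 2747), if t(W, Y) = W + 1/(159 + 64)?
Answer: 3*√15493371/223 ≈ 52.953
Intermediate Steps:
t(W, Y) = 1/223 + W (t(W, Y) = W + 1/223 = 1/223 + W)
√(t(57, -31) + 2747) = √((1/223 + 57) + 2747) = √(12712/223 + 2747) = √(625293/223) = 3*√15493371/223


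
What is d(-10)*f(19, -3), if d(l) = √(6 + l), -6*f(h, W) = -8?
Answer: 8*I/3 ≈ 2.6667*I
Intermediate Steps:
f(h, W) = 4/3 (f(h, W) = -⅙*(-8) = 4/3)
d(-10)*f(19, -3) = √(6 - 10)*(4/3) = √(-4)*(4/3) = (2*I)*(4/3) = 8*I/3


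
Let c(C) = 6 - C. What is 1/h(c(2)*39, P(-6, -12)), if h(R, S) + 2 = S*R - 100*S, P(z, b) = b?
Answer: -1/674 ≈ -0.0014837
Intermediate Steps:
h(R, S) = -2 - 100*S + R*S (h(R, S) = -2 + (S*R - 100*S) = -2 + (R*S - 100*S) = -2 + (-100*S + R*S) = -2 - 100*S + R*S)
1/h(c(2)*39, P(-6, -12)) = 1/(-2 - 100*(-12) + ((6 - 1*2)*39)*(-12)) = 1/(-2 + 1200 + ((6 - 2)*39)*(-12)) = 1/(-2 + 1200 + (4*39)*(-12)) = 1/(-2 + 1200 + 156*(-12)) = 1/(-2 + 1200 - 1872) = 1/(-674) = -1/674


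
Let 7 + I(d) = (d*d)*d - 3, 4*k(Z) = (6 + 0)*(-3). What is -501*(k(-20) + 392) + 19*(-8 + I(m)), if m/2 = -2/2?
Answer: -389263/2 ≈ -1.9463e+5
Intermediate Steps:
k(Z) = -9/2 (k(Z) = ((6 + 0)*(-3))/4 = (6*(-3))/4 = (1/4)*(-18) = -9/2)
m = -2 (m = 2*(-2/2) = 2*(-2*1/2) = 2*(-1) = -2)
I(d) = -10 + d**3 (I(d) = -7 + ((d*d)*d - 3) = -7 + (d**2*d - 3) = -7 + (d**3 - 3) = -7 + (-3 + d**3) = -10 + d**3)
-501*(k(-20) + 392) + 19*(-8 + I(m)) = -501*(-9/2 + 392) + 19*(-8 + (-10 + (-2)**3)) = -501*775/2 + 19*(-8 + (-10 - 8)) = -388275/2 + 19*(-8 - 18) = -388275/2 + 19*(-26) = -388275/2 - 494 = -389263/2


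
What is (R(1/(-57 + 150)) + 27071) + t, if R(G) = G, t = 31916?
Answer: 5485792/93 ≈ 58987.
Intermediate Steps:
(R(1/(-57 + 150)) + 27071) + t = (1/(-57 + 150) + 27071) + 31916 = (1/93 + 27071) + 31916 = 2517604/93 + 31916 = 5485792/93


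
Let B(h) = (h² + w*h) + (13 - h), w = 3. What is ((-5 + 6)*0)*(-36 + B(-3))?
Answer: 0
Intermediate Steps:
B(h) = 13 + h² + 2*h (B(h) = (h² + 3*h) + (13 - h) = 13 + h² + 2*h)
((-5 + 6)*0)*(-36 + B(-3)) = ((-5 + 6)*0)*(-36 + (13 + (-3)² + 2*(-3))) = (1*0)*(-36 + (13 + 9 - 6)) = 0*(-36 + 16) = 0*(-20) = 0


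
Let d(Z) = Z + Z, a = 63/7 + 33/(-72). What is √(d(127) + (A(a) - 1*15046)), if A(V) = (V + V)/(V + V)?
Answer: I*√14791 ≈ 121.62*I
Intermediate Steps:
a = 205/24 (a = 63*(⅐) + 33*(-1/72) = 9 - 11/24 = 205/24 ≈ 8.5417)
A(V) = 1 (A(V) = (2*V)/((2*V)) = (2*V)*(1/(2*V)) = 1)
d(Z) = 2*Z
√(d(127) + (A(a) - 1*15046)) = √(2*127 + (1 - 1*15046)) = √(254 + (1 - 15046)) = √(254 - 15045) = √(-14791) = I*√14791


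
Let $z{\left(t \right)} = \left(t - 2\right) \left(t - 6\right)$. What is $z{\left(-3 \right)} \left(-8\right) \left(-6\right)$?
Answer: $2160$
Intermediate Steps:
$z{\left(t \right)} = \left(-6 + t\right) \left(-2 + t\right)$ ($z{\left(t \right)} = \left(-2 + t\right) \left(-6 + t\right) = \left(-6 + t\right) \left(-2 + t\right)$)
$z{\left(-3 \right)} \left(-8\right) \left(-6\right) = \left(12 + \left(-3\right)^{2} - -24\right) \left(-8\right) \left(-6\right) = \left(12 + 9 + 24\right) \left(-8\right) \left(-6\right) = 45 \left(-8\right) \left(-6\right) = \left(-360\right) \left(-6\right) = 2160$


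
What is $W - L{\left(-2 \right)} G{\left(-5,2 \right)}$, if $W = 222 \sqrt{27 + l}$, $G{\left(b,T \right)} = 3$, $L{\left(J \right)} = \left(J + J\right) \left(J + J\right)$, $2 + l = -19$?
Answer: $- 10656 \sqrt{6} \approx -26102.0$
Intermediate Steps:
$l = -21$ ($l = -2 - 19 = -21$)
$L{\left(J \right)} = 4 J^{2}$ ($L{\left(J \right)} = 2 J 2 J = 4 J^{2}$)
$W = 222 \sqrt{6}$ ($W = 222 \sqrt{27 - 21} = 222 \sqrt{6} \approx 543.79$)
$W - L{\left(-2 \right)} G{\left(-5,2 \right)} = 222 \sqrt{6} - 4 \left(-2\right)^{2} \cdot 3 = 222 \sqrt{6} - 4 \cdot 4 \cdot 3 = 222 \sqrt{6} \left(-1\right) 16 \cdot 3 = 222 \sqrt{6} \left(\left(-16\right) 3\right) = 222 \sqrt{6} \left(-48\right) = - 10656 \sqrt{6}$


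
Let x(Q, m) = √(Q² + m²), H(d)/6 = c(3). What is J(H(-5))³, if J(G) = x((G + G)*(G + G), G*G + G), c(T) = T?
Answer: 32338440*√5545 ≈ 2.4081e+9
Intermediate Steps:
H(d) = 18 (H(d) = 6*3 = 18)
J(G) = √((G + G²)² + 16*G⁴) (J(G) = √(((G + G)*(G + G))² + (G*G + G)²) = √(((2*G)*(2*G))² + (G² + G)²) = √((4*G²)² + (G + G²)²) = √(16*G⁴ + (G + G²)²) = √((G + G²)² + 16*G⁴))
J(H(-5))³ = (√(18²*((1 + 18)² + 16*18²)))³ = (√(324*(19² + 16*324)))³ = (√(324*(361 + 5184)))³ = (√(324*5545))³ = (√1796580)³ = (18*√5545)³ = 32338440*√5545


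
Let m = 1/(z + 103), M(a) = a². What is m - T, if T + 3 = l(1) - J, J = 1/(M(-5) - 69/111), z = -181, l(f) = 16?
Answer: -228161/17589 ≈ -12.972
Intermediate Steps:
J = 37/902 (J = 1/((-5)² - 69/111) = 1/(25 - 69*1/111) = 1/(25 - 23/37) = 1/(902/37) = 37/902 ≈ 0.041020)
T = 11689/902 (T = -3 + (16 - 1*37/902) = -3 + (16 - 37/902) = -3 + 14395/902 = 11689/902 ≈ 12.959)
m = -1/78 (m = 1/(-181 + 103) = 1/(-78) = -1/78 ≈ -0.012821)
m - T = -1/78 - 1*11689/902 = -1/78 - 11689/902 = -228161/17589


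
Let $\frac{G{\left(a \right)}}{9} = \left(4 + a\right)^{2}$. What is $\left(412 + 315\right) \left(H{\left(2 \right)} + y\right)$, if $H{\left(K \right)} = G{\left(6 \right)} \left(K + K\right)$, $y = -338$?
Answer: $2371474$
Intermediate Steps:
$G{\left(a \right)} = 9 \left(4 + a\right)^{2}$
$H{\left(K \right)} = 1800 K$ ($H{\left(K \right)} = 9 \left(4 + 6\right)^{2} \left(K + K\right) = 9 \cdot 10^{2} \cdot 2 K = 9 \cdot 100 \cdot 2 K = 900 \cdot 2 K = 1800 K$)
$\left(412 + 315\right) \left(H{\left(2 \right)} + y\right) = \left(412 + 315\right) \left(1800 \cdot 2 - 338\right) = 727 \left(3600 - 338\right) = 727 \cdot 3262 = 2371474$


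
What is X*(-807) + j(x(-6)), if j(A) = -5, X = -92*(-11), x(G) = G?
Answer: -816689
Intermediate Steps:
X = 1012
X*(-807) + j(x(-6)) = 1012*(-807) - 5 = -816684 - 5 = -816689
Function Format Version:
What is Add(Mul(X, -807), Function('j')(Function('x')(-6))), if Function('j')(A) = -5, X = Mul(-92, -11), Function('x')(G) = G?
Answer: -816689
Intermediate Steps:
X = 1012
Add(Mul(X, -807), Function('j')(Function('x')(-6))) = Add(Mul(1012, -807), -5) = Add(-816684, -5) = -816689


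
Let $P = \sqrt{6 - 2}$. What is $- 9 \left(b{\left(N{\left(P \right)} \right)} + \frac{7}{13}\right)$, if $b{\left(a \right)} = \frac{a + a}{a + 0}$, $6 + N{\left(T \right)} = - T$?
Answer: $- \frac{297}{13} \approx -22.846$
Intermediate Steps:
$P = 2$ ($P = \sqrt{4} = 2$)
$N{\left(T \right)} = -6 - T$
$b{\left(a \right)} = 2$ ($b{\left(a \right)} = \frac{2 a}{a} = 2$)
$- 9 \left(b{\left(N{\left(P \right)} \right)} + \frac{7}{13}\right) = - 9 \left(2 + \frac{7}{13}\right) = \left(-9\right) \frac{33}{13} = - \frac{297}{13}$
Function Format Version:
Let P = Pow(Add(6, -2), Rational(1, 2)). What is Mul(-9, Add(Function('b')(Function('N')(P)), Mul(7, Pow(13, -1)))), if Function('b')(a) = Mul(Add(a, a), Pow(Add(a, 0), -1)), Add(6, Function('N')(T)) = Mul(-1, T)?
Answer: Rational(-297, 13) ≈ -22.846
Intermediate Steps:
P = 2 (P = Pow(4, Rational(1, 2)) = 2)
Function('N')(T) = Add(-6, Mul(-1, T))
Function('b')(a) = 2 (Function('b')(a) = Mul(Mul(2, a), Pow(a, -1)) = 2)
Mul(-9, Add(Function('b')(Function('N')(P)), Mul(7, Pow(13, -1)))) = Mul(-9, Add(2, Mul(7, Pow(13, -1)))) = Mul(-9, Add(2, Mul(7, Rational(1, 13)))) = Mul(-9, Add(2, Rational(7, 13))) = Mul(-9, Rational(33, 13)) = Rational(-297, 13)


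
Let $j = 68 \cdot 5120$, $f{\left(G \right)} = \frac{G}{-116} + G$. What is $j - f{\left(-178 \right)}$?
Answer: $\frac{20203515}{58} \approx 3.4834 \cdot 10^{5}$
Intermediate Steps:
$f{\left(G \right)} = \frac{115 G}{116}$ ($f{\left(G \right)} = G \left(- \frac{1}{116}\right) + G = - \frac{G}{116} + G = \frac{115 G}{116}$)
$j = 348160$
$j - f{\left(-178 \right)} = 348160 - \frac{115}{116} \left(-178\right) = 348160 - - \frac{10235}{58} = 348160 + \frac{10235}{58} = \frac{20203515}{58}$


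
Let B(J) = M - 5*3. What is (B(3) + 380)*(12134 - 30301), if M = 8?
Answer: -6776291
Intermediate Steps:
B(J) = -7 (B(J) = 8 - 5*3 = 8 - 15 = -7)
(B(3) + 380)*(12134 - 30301) = (-7 + 380)*(12134 - 30301) = 373*(-18167) = -6776291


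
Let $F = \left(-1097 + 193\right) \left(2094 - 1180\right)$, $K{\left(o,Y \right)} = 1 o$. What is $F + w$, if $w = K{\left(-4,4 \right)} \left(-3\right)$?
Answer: $-826244$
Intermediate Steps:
$K{\left(o,Y \right)} = o$
$w = 12$ ($w = \left(-4\right) \left(-3\right) = 12$)
$F = -826256$ ($F = \left(-904\right) 914 = -826256$)
$F + w = -826256 + 12 = -826244$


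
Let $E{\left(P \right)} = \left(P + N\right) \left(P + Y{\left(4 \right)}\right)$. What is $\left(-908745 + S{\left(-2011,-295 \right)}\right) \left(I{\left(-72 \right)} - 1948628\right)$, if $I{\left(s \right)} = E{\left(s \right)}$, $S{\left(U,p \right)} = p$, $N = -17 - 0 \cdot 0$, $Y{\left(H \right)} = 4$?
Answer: $1765879287040$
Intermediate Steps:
$N = -17$ ($N = -17 - 0 = -17 + 0 = -17$)
$E{\left(P \right)} = \left(-17 + P\right) \left(4 + P\right)$ ($E{\left(P \right)} = \left(P - 17\right) \left(P + 4\right) = \left(-17 + P\right) \left(4 + P\right)$)
$I{\left(s \right)} = -68 + s^{2} - 13 s$
$\left(-908745 + S{\left(-2011,-295 \right)}\right) \left(I{\left(-72 \right)} - 1948628\right) = \left(-908745 - 295\right) \left(\left(-68 + \left(-72\right)^{2} - -936\right) - 1948628\right) = - 909040 \left(\left(-68 + 5184 + 936\right) - 1948628\right) = - 909040 \left(6052 - 1948628\right) = \left(-909040\right) \left(-1942576\right) = 1765879287040$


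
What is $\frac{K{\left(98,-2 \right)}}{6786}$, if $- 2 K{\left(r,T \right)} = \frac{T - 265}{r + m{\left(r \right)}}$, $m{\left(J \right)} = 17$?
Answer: $\frac{89}{520260} \approx 0.00017107$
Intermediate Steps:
$K{\left(r,T \right)} = - \frac{-265 + T}{2 \left(17 + r\right)}$ ($K{\left(r,T \right)} = - \frac{\left(T - 265\right) \frac{1}{r + 17}}{2} = - \frac{\left(-265 + T\right) \frac{1}{17 + r}}{2} = - \frac{\frac{1}{17 + r} \left(-265 + T\right)}{2} = - \frac{-265 + T}{2 \left(17 + r\right)}$)
$\frac{K{\left(98,-2 \right)}}{6786} = \frac{\frac{1}{2} \frac{1}{17 + 98} \left(265 - -2\right)}{6786} = \frac{265 + 2}{2 \cdot 115} \cdot \frac{1}{6786} = \frac{1}{2} \cdot \frac{1}{115} \cdot 267 \cdot \frac{1}{6786} = \frac{267}{230} \cdot \frac{1}{6786} = \frac{89}{520260}$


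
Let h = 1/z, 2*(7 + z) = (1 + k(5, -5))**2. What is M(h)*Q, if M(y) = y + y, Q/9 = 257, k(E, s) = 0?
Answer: -9252/13 ≈ -711.69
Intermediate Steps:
Q = 2313 (Q = 9*257 = 2313)
z = -13/2 (z = -7 + (1 + 0)**2/2 = -7 + (1/2)*1**2 = -7 + (1/2)*1 = -7 + 1/2 = -13/2 ≈ -6.5000)
h = -2/13 (h = 1/(-13/2) = -2/13 ≈ -0.15385)
M(y) = 2*y
M(h)*Q = (2*(-2/13))*2313 = -4/13*2313 = -9252/13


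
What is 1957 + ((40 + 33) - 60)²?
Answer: 2126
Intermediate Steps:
1957 + ((40 + 33) - 60)² = 1957 + (73 - 60)² = 1957 + 13² = 1957 + 169 = 2126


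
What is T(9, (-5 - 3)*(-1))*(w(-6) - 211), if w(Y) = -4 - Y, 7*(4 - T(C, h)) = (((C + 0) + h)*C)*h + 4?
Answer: 250800/7 ≈ 35829.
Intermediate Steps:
T(C, h) = 24/7 - C*h*(C + h)/7 (T(C, h) = 4 - ((((C + 0) + h)*C)*h + 4)/7 = 4 - (((C + h)*C)*h + 4)/7 = 4 - ((C*(C + h))*h + 4)/7 = 4 - (C*h*(C + h) + 4)/7 = 4 - (4 + C*h*(C + h))/7 = 4 + (-4/7 - C*h*(C + h)/7) = 24/7 - C*h*(C + h)/7)
T(9, (-5 - 3)*(-1))*(w(-6) - 211) = (24/7 - ⅐*9*((-5 - 3)*(-1))² - ⅐*(-5 - 3)*(-1)*9²)*((-4 - 1*(-6)) - 211) = (24/7 - ⅐*9*(-8*(-1))² - ⅐*(-8*(-1))*81)*((-4 + 6) - 211) = (24/7 - ⅐*9*8² - ⅐*8*81)*(2 - 211) = (24/7 - ⅐*9*64 - 648/7)*(-209) = (24/7 - 576/7 - 648/7)*(-209) = -1200/7*(-209) = 250800/7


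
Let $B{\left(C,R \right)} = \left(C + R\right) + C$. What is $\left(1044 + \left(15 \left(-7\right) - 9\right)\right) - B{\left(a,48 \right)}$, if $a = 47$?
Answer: $788$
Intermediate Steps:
$B{\left(C,R \right)} = R + 2 C$
$\left(1044 + \left(15 \left(-7\right) - 9\right)\right) - B{\left(a,48 \right)} = \left(1044 + \left(15 \left(-7\right) - 9\right)\right) - \left(48 + 2 \cdot 47\right) = \left(1044 - 114\right) - \left(48 + 94\right) = \left(1044 - 114\right) - 142 = 930 - 142 = 788$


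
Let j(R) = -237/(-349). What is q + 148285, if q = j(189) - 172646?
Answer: -8501752/349 ≈ -24360.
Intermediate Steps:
j(R) = 237/349 (j(R) = -237*(-1/349) = 237/349)
q = -60253217/349 (q = 237/349 - 172646 = -60253217/349 ≈ -1.7265e+5)
q + 148285 = -60253217/349 + 148285 = -8501752/349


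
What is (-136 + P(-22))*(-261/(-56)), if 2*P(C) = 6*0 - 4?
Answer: -18009/28 ≈ -643.18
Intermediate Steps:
P(C) = -2 (P(C) = (6*0 - 4)/2 = (0 - 4)/2 = (½)*(-4) = -2)
(-136 + P(-22))*(-261/(-56)) = (-136 - 2)*(-261/(-56)) = -(-36018)*(-1)/56 = -138*261/56 = -18009/28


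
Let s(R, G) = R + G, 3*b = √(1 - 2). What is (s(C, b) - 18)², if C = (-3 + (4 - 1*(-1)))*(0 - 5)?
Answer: (84 - I)²/9 ≈ 783.89 - 18.667*I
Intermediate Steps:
b = I/3 (b = √(1 - 2)/3 = √(-1)/3 = I/3 ≈ 0.33333*I)
C = -10 (C = (-3 + (4 + 1))*(-5) = (-3 + 5)*(-5) = 2*(-5) = -10)
s(R, G) = G + R
(s(C, b) - 18)² = ((I/3 - 10) - 18)² = ((-10 + I/3) - 18)² = (-28 + I/3)²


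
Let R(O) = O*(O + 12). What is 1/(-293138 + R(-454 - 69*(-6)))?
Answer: -1/292018 ≈ -3.4244e-6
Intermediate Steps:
R(O) = O*(12 + O)
1/(-293138 + R(-454 - 69*(-6))) = 1/(-293138 + (-454 - 69*(-6))*(12 + (-454 - 69*(-6)))) = 1/(-293138 + (-454 - 1*(-414))*(12 + (-454 - 1*(-414)))) = 1/(-293138 + (-454 + 414)*(12 + (-454 + 414))) = 1/(-293138 - 40*(12 - 40)) = 1/(-293138 - 40*(-28)) = 1/(-293138 + 1120) = 1/(-292018) = -1/292018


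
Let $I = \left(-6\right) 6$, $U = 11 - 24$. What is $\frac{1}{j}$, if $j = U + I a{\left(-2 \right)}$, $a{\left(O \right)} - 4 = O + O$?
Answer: $- \frac{1}{13} \approx -0.076923$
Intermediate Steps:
$a{\left(O \right)} = 4 + 2 O$ ($a{\left(O \right)} = 4 + \left(O + O\right) = 4 + 2 O$)
$U = -13$ ($U = 11 - 24 = -13$)
$I = -36$
$j = -13$ ($j = -13 - 36 \left(4 + 2 \left(-2\right)\right) = -13 - 36 \left(4 - 4\right) = -13 - 0 = -13 + 0 = -13$)
$\frac{1}{j} = \frac{1}{-13} = - \frac{1}{13}$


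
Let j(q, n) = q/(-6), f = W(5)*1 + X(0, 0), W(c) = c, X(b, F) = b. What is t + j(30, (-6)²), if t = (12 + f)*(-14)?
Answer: -243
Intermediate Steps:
f = 5 (f = 5*1 + 0 = 5 + 0 = 5)
j(q, n) = -q/6 (j(q, n) = q*(-⅙) = -q/6)
t = -238 (t = (12 + 5)*(-14) = 17*(-14) = -238)
t + j(30, (-6)²) = -238 - ⅙*30 = -238 - 5 = -243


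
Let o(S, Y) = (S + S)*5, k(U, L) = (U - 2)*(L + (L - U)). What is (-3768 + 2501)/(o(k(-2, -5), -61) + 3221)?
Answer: -1267/3541 ≈ -0.35781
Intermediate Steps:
k(U, L) = (-2 + U)*(-U + 2*L)
o(S, Y) = 10*S (o(S, Y) = (2*S)*5 = 10*S)
(-3768 + 2501)/(o(k(-2, -5), -61) + 3221) = (-3768 + 2501)/(10*(-1*(-2)² - 4*(-5) + 2*(-2) + 2*(-5)*(-2)) + 3221) = -1267/(10*(-1*4 + 20 - 4 + 20) + 3221) = -1267/(10*(-4 + 20 - 4 + 20) + 3221) = -1267/(10*32 + 3221) = -1267/(320 + 3221) = -1267/3541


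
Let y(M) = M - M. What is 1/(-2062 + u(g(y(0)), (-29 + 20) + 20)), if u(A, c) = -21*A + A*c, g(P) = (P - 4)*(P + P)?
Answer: -1/2062 ≈ -0.00048497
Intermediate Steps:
y(M) = 0
g(P) = 2*P*(-4 + P) (g(P) = (-4 + P)*(2*P) = 2*P*(-4 + P))
1/(-2062 + u(g(y(0)), (-29 + 20) + 20)) = 1/(-2062 + (2*0*(-4 + 0))*(-21 + ((-29 + 20) + 20))) = 1/(-2062 + (2*0*(-4))*(-21 + (-9 + 20))) = 1/(-2062 + 0*(-21 + 11)) = 1/(-2062 + 0*(-10)) = 1/(-2062 + 0) = 1/(-2062) = -1/2062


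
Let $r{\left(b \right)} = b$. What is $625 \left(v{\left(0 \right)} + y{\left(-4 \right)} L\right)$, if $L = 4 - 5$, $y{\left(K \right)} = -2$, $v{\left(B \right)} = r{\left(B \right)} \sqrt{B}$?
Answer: $1250$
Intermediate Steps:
$v{\left(B \right)} = B^{\frac{3}{2}}$ ($v{\left(B \right)} = B \sqrt{B} = B^{\frac{3}{2}}$)
$L = -1$ ($L = 4 - 5 = -1$)
$625 \left(v{\left(0 \right)} + y{\left(-4 \right)} L\right) = 625 \left(0^{\frac{3}{2}} - -2\right) = 625 \left(0 + 2\right) = 625 \cdot 2 = 1250$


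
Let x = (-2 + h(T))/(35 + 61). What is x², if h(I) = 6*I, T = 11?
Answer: 4/9 ≈ 0.44444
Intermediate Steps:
x = ⅔ (x = (-2 + 6*11)/(35 + 61) = (-2 + 66)/96 = 64*(1/96) = ⅔ ≈ 0.66667)
x² = (⅔)² = 4/9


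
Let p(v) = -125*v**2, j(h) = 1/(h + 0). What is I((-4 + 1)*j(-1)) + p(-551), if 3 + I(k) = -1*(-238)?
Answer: -37949890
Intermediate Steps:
j(h) = 1/h
I(k) = 235 (I(k) = -3 - 1*(-238) = -3 + 238 = 235)
I((-4 + 1)*j(-1)) + p(-551) = 235 - 125*(-551)**2 = 235 - 125*303601 = 235 - 37950125 = -37949890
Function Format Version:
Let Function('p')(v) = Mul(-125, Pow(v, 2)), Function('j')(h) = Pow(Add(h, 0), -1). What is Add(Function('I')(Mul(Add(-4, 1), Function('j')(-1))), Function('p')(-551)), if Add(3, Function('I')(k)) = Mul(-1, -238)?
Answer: -37949890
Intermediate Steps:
Function('j')(h) = Pow(h, -1)
Function('I')(k) = 235 (Function('I')(k) = Add(-3, Mul(-1, -238)) = Add(-3, 238) = 235)
Add(Function('I')(Mul(Add(-4, 1), Function('j')(-1))), Function('p')(-551)) = Add(235, Mul(-125, Pow(-551, 2))) = Add(235, Mul(-125, 303601)) = Add(235, -37950125) = -37949890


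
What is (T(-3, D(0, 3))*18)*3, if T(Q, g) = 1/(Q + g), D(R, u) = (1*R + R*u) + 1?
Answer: -27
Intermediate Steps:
D(R, u) = 1 + R + R*u (D(R, u) = (R + R*u) + 1 = 1 + R + R*u)
(T(-3, D(0, 3))*18)*3 = (18/(-3 + (1 + 0 + 0*3)))*3 = (18/(-3 + (1 + 0 + 0)))*3 = (18/(-3 + 1))*3 = (18/(-2))*3 = -1/2*18*3 = -9*3 = -27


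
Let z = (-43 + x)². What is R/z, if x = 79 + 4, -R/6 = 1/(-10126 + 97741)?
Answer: -1/23364000 ≈ -4.2801e-8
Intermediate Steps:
R = -2/29205 (R = -6/(-10126 + 97741) = -6/87615 = -6*1/87615 = -2/29205 ≈ -6.8481e-5)
x = 83
z = 1600 (z = (-43 + 83)² = 40² = 1600)
R/z = -2/29205/1600 = -2/29205*1/1600 = -1/23364000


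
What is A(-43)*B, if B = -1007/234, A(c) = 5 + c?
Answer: 19133/117 ≈ 163.53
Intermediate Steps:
B = -1007/234 (B = -1007*1/234 = -1007/234 ≈ -4.3034)
A(-43)*B = (5 - 43)*(-1007/234) = -38*(-1007/234) = 19133/117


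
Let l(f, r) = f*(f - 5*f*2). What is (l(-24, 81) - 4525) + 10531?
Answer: 822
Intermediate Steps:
l(f, r) = -9*f² (l(f, r) = f*(f - 10*f) = f*(-9*f) = -9*f²)
(l(-24, 81) - 4525) + 10531 = (-9*(-24)² - 4525) + 10531 = (-9*576 - 4525) + 10531 = (-5184 - 4525) + 10531 = -9709 + 10531 = 822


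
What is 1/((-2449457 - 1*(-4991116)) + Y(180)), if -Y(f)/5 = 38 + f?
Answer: 1/2540569 ≈ 3.9361e-7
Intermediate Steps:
Y(f) = -190 - 5*f (Y(f) = -5*(38 + f) = -190 - 5*f)
1/((-2449457 - 1*(-4991116)) + Y(180)) = 1/((-2449457 - 1*(-4991116)) + (-190 - 5*180)) = 1/((-2449457 + 4991116) + (-190 - 900)) = 1/(2541659 - 1090) = 1/2540569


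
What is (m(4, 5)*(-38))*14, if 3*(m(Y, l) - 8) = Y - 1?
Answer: -4788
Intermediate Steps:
m(Y, l) = 23/3 + Y/3 (m(Y, l) = 8 + (Y - 1)/3 = 8 + (-1 + Y)/3 = 8 + (-1/3 + Y/3) = 23/3 + Y/3)
(m(4, 5)*(-38))*14 = ((23/3 + (1/3)*4)*(-38))*14 = ((23/3 + 4/3)*(-38))*14 = (9*(-38))*14 = -342*14 = -4788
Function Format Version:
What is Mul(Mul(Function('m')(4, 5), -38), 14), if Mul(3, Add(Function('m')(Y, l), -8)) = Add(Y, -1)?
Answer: -4788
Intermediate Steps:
Function('m')(Y, l) = Add(Rational(23, 3), Mul(Rational(1, 3), Y)) (Function('m')(Y, l) = Add(8, Mul(Rational(1, 3), Add(Y, -1))) = Add(8, Mul(Rational(1, 3), Add(-1, Y))) = Add(8, Add(Rational(-1, 3), Mul(Rational(1, 3), Y))) = Add(Rational(23, 3), Mul(Rational(1, 3), Y)))
Mul(Mul(Function('m')(4, 5), -38), 14) = Mul(Mul(Add(Rational(23, 3), Mul(Rational(1, 3), 4)), -38), 14) = Mul(Mul(Add(Rational(23, 3), Rational(4, 3)), -38), 14) = Mul(Mul(9, -38), 14) = Mul(-342, 14) = -4788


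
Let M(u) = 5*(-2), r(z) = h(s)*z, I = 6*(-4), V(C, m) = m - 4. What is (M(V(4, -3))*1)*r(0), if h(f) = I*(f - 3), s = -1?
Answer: 0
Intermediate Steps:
V(C, m) = -4 + m
I = -24
h(f) = 72 - 24*f (h(f) = -24*(f - 3) = -24*(-3 + f) = 72 - 24*f)
r(z) = 96*z (r(z) = (72 - 24*(-1))*z = (72 + 24)*z = 96*z)
M(u) = -10
(M(V(4, -3))*1)*r(0) = (-10*1)*(96*0) = -10*0 = 0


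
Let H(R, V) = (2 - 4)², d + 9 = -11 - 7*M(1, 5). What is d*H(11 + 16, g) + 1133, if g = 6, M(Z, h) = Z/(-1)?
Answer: 1081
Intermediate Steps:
M(Z, h) = -Z (M(Z, h) = Z*(-1) = -Z)
d = -13 (d = -9 + (-11 - (-7)) = -9 + (-11 - 7*(-1)) = -9 + (-11 + 7) = -9 - 4 = -13)
H(R, V) = 4 (H(R, V) = (-2)² = 4)
d*H(11 + 16, g) + 1133 = -13*4 + 1133 = -52 + 1133 = 1081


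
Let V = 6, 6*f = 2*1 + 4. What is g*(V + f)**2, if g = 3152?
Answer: 154448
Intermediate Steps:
f = 1 (f = (2*1 + 4)/6 = (2 + 4)/6 = (1/6)*6 = 1)
g*(V + f)**2 = 3152*(6 + 1)**2 = 3152*7**2 = 3152*49 = 154448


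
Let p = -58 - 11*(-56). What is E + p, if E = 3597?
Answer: 4155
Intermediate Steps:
p = 558 (p = -58 + 616 = 558)
E + p = 3597 + 558 = 4155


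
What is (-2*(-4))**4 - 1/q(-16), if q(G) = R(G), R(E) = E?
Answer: 65537/16 ≈ 4096.1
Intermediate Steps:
q(G) = G
(-2*(-4))**4 - 1/q(-16) = (-2*(-4))**4 - 1/(-16) = 8**4 - 1*(-1/16) = 4096 + 1/16 = 65537/16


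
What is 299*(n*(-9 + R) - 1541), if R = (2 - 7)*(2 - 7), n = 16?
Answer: -384215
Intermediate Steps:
R = 25 (R = -5*(-5) = 25)
299*(n*(-9 + R) - 1541) = 299*(16*(-9 + 25) - 1541) = 299*(16*16 - 1541) = 299*(256 - 1541) = 299*(-1285) = -384215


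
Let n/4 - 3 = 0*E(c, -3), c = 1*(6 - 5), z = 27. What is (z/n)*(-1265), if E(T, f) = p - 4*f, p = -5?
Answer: -11385/4 ≈ -2846.3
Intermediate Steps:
c = 1 (c = 1*1 = 1)
E(T, f) = -5 - 4*f
n = 12 (n = 12 + 4*(0*(-5 - 4*(-3))) = 12 + 4*(0*(-5 + 12)) = 12 + 4*(0*7) = 12 + 4*0 = 12 + 0 = 12)
(z/n)*(-1265) = (27/12)*(-1265) = (27*(1/12))*(-1265) = (9/4)*(-1265) = -11385/4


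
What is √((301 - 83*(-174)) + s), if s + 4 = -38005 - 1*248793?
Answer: I*√272059 ≈ 521.59*I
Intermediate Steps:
s = -286802 (s = -4 + (-38005 - 1*248793) = -4 + (-38005 - 248793) = -4 - 286798 = -286802)
√((301 - 83*(-174)) + s) = √((301 - 83*(-174)) - 286802) = √((301 + 14442) - 286802) = √(14743 - 286802) = √(-272059) = I*√272059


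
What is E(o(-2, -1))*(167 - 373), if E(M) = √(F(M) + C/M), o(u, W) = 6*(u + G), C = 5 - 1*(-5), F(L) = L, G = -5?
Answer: -206*I*√18627/21 ≈ -1338.8*I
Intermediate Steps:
C = 10 (C = 5 + 5 = 10)
o(u, W) = -30 + 6*u (o(u, W) = 6*(u - 5) = 6*(-5 + u) = -30 + 6*u)
E(M) = √(M + 10/M)
E(o(-2, -1))*(167 - 373) = √((-30 + 6*(-2)) + 10/(-30 + 6*(-2)))*(167 - 373) = √((-30 - 12) + 10/(-30 - 12))*(-206) = √(-42 + 10/(-42))*(-206) = √(-42 + 10*(-1/42))*(-206) = √(-42 - 5/21)*(-206) = √(-887/21)*(-206) = (I*√18627/21)*(-206) = -206*I*√18627/21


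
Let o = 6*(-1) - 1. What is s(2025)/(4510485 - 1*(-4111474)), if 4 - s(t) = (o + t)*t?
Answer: -4086446/8621959 ≈ -0.47396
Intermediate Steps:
o = -7 (o = -6 - 1 = -7)
s(t) = 4 - t*(-7 + t) (s(t) = 4 - (-7 + t)*t = 4 - t*(-7 + t))
s(2025)/(4510485 - 1*(-4111474)) = (4 - 1*2025² + 7*2025)/(4510485 - 1*(-4111474)) = (4 - 1*4100625 + 14175)/(4510485 + 4111474) = (4 - 4100625 + 14175)/8621959 = -4086446*1/8621959 = -4086446/8621959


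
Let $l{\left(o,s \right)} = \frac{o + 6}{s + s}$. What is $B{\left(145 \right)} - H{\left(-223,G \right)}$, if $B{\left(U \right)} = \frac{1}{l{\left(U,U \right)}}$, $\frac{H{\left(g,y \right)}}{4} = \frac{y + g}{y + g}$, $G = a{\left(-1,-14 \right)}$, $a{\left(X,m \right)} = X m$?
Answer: $- \frac{314}{151} \approx -2.0795$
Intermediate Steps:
$l{\left(o,s \right)} = \frac{6 + o}{2 s}$
$G = 14$ ($G = \left(-1\right) \left(-14\right) = 14$)
$H{\left(g,y \right)} = 4$ ($H{\left(g,y \right)} = 4 \frac{y + g}{y + g} = 4 \frac{g + y}{g + y} = 4 \cdot 1 = 4$)
$B{\left(U \right)} = \frac{2 U}{6 + U}$ ($B{\left(U \right)} = \frac{1}{\frac{1}{2} \frac{1}{U} \left(6 + U\right)} = \frac{2 U}{6 + U}$)
$B{\left(145 \right)} - H{\left(-223,G \right)} = 2 \cdot 145 \frac{1}{6 + 145} - 4 = 2 \cdot 145 \cdot \frac{1}{151} - 4 = \frac{290}{151} - 4 = - \frac{314}{151}$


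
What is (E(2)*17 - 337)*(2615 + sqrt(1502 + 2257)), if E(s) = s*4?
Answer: -525615 - 201*sqrt(3759) ≈ -5.3794e+5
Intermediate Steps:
E(s) = 4*s
(E(2)*17 - 337)*(2615 + sqrt(1502 + 2257)) = ((4*2)*17 - 337)*(2615 + sqrt(1502 + 2257)) = (8*17 - 337)*(2615 + sqrt(3759)) = (136 - 337)*(2615 + sqrt(3759)) = -201*(2615 + sqrt(3759)) = -525615 - 201*sqrt(3759)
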